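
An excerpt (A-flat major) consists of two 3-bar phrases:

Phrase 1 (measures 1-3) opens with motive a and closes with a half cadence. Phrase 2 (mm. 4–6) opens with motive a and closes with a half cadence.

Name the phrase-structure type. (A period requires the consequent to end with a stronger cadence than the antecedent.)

Both phrases have the same opening (a) and the same cadence (half cadence): the second is a restatement, not a consequent, so this is a repeated phrase rather than a period.

repeated phrase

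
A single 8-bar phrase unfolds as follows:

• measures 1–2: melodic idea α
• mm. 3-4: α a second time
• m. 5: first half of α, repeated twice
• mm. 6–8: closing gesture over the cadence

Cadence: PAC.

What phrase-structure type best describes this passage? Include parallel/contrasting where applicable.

Basic idea (mm. 1–2) + its repetition (measures 3–4) form the presentation; fragmentation and cadence (measures 5–8) form the continuation — the 8-bar whole is a sentence.

sentence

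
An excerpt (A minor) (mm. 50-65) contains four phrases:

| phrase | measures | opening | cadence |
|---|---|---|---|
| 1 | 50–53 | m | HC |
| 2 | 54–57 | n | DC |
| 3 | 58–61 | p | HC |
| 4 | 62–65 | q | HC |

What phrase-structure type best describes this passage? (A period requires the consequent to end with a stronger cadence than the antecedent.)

Phrase 4 ends with a half cadence, no stronger than phrase 2's deceptive cadence, so the four phrases do not form a double period; nor do phrases 3–4 duplicate 1–2, so it is not a repeated period. With no phrase reaching a conclusive cadence, the passage is a phrase group.

phrase group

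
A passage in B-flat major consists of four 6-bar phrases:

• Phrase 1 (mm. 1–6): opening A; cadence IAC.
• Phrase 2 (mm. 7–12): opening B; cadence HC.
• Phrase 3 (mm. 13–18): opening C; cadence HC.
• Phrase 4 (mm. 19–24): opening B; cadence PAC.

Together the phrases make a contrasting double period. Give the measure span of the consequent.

measures 13–24

In a double period the first pair of phrases (ending half cadence) is the large antecedent and the second pair (ending perfect authentic cadence) is the large consequent; the consequent is measures 13–24.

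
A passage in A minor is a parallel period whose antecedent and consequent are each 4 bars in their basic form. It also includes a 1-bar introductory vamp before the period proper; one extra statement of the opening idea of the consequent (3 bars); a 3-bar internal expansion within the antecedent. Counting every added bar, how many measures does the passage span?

15 measures

Basic parallel period: 4 + 4 = 8 bars.
8 (basic form) + 1 (introduction) + 3 (extra statement) + 3 (internal expansion) = 15.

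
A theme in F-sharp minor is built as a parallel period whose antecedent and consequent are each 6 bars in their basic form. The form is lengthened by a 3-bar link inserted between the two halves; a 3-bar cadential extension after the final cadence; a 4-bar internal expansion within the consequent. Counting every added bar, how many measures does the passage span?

22 measures

Basic parallel period: 6 + 6 = 12 bars.
12 (basic form) + 3 (link) + 3 (cadential extension) + 4 (internal expansion) = 22.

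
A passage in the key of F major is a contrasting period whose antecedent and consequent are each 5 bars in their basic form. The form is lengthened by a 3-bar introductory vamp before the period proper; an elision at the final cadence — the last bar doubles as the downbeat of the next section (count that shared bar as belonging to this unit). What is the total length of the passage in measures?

13 measures

Basic contrasting period: 5 + 5 = 10 bars.
10 (basic form) + 3 (introduction) = 13.
The elision shares a bar with the next section but does not change this unit's count.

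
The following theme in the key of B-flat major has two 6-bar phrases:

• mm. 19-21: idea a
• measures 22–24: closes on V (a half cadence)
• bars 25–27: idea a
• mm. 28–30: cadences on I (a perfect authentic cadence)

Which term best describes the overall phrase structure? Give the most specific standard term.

parallel period

Phrase 1 ends with a half cadence (weaker) and phrase 2 with a perfect authentic cadence (stronger): antecedent + consequent = a period.
The two phrases open with the same material (a / a), so the period is parallel.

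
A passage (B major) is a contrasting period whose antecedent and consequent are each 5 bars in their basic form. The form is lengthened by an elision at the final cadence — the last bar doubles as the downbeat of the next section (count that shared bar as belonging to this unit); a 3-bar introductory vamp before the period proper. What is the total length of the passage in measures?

13 measures

Basic contrasting period: 5 + 5 = 10 bars.
10 (basic form) + 3 (introduction) = 13.
The elision shares a bar with the next section but does not change this unit's count.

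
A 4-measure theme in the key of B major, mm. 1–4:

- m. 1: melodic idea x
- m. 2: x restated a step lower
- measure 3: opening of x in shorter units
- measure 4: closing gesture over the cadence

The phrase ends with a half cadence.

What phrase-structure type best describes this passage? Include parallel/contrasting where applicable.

Basic idea (m. 1) + its repetition (m. 2) form the presentation; fragmentation and cadence (measures 3-4) form the continuation — the 4-bar whole is a sentence.

sentence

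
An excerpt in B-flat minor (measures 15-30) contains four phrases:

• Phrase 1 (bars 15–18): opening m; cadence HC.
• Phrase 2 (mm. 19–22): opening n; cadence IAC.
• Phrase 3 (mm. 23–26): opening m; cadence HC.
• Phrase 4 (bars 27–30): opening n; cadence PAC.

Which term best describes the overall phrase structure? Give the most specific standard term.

parallel double period

Four phrases in two halves: the first half (bars 15–22) ends with an imperfect authentic cadence, the second (mm. 23–30) with a perfect authentic cadence — a large antecedent–consequent pair, i.e. a double period.
Phrase 3 begins with the same material as phrase 1, making it parallel.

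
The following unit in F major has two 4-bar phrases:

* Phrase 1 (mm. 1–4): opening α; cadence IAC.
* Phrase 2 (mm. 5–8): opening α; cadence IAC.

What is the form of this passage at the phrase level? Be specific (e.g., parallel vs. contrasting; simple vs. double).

repeated phrase

Both phrases have the same opening (α) and the same cadence (imperfect authentic cadence): the second is a restatement, not a consequent, so this is a repeated phrase rather than a period.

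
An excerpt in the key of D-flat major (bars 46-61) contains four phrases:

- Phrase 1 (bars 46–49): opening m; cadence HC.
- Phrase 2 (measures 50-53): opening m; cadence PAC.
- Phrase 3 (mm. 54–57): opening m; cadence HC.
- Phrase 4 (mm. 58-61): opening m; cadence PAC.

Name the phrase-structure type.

repeated period

The cadence pattern HC–PAC–HC–PAC is weak–strong twice, and phrases 3–4 restate phrases 1–2: a period heard twice, not a double period (which would end weakly at phrase 2).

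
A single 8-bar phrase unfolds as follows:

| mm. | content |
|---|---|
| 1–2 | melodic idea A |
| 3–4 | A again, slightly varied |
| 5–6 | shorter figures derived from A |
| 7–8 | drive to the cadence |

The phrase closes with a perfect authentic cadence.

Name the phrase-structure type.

Basic idea (mm. 1–2) + its repetition (bars 3–4) form the presentation; fragmentation and cadence (mm. 5–8) form the continuation — the 8-bar whole is a sentence.

sentence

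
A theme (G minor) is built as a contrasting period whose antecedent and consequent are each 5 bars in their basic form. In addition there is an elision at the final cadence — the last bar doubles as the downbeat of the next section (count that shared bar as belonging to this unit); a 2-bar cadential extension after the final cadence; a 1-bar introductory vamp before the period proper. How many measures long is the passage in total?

Basic contrasting period: 5 + 5 = 10 bars.
10 (basic form) + 2 (cadential extension) + 1 (introduction) = 13.
The elision shares a bar with the next section but does not change this unit's count.

13 measures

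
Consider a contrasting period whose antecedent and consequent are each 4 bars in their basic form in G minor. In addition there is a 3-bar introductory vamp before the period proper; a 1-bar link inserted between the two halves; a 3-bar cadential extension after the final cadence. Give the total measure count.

Basic contrasting period: 4 + 4 = 8 bars.
8 (basic form) + 3 (introduction) + 1 (link) + 3 (cadential extension) = 15.

15 measures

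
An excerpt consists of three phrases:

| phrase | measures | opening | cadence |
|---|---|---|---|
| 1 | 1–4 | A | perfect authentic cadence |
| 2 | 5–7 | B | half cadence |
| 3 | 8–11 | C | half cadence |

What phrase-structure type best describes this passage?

The final phrase closes with a half cadence, which is not stronger than the preceding half cadence; the 3 phrases lack an overall antecedent–consequent design and so form a phrase group.

phrase group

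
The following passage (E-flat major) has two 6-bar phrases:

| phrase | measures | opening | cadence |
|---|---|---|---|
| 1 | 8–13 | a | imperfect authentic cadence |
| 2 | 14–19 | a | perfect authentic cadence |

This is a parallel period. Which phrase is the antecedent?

The phrase ending with the weaker cadence (imperfect authentic cadence) is the antecedent; the one ending more conclusively (perfect authentic cadence) is the consequent. The antecedent is phrase 1.

phrase 1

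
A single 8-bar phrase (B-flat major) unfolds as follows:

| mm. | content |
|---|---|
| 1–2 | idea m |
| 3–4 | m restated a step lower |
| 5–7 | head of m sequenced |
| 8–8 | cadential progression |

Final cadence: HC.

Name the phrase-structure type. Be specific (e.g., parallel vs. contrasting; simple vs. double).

Basic idea (mm. 1–2) + its repetition (mm. 3–4) form the presentation; fragmentation and cadence (mm. 5–8) form the continuation — the 8-bar whole is a sentence.

sentence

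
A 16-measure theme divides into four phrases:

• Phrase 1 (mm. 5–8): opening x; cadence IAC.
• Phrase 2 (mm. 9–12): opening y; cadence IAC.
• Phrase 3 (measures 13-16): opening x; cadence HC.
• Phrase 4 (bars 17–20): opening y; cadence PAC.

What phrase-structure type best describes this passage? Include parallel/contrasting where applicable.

parallel double period

Four phrases in two halves: the first half (measures 5-12) ends with an imperfect authentic cadence, the second (mm. 13–20) with a perfect authentic cadence — a large antecedent–consequent pair, i.e. a double period.
Phrase 3 begins with the same material as phrase 1, making it parallel.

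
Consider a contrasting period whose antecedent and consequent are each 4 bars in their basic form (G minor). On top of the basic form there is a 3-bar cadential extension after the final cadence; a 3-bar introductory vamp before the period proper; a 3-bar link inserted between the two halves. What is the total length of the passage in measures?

Basic contrasting period: 4 + 4 = 8 bars.
8 (basic form) + 3 (cadential extension) + 3 (introduction) + 3 (link) = 17.

17 measures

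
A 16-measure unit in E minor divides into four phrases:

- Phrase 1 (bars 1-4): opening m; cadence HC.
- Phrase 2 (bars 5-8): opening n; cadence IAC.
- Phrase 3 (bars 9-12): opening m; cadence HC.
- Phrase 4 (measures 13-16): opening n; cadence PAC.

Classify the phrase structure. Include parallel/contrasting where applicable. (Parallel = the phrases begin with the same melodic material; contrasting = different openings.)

parallel double period

Four phrases in two halves: the first half (measures 1–8) ends with an imperfect authentic cadence, the second (mm. 9-16) with a perfect authentic cadence — a large antecedent–consequent pair, i.e. a double period.
Phrase 3 begins with the same material as phrase 1, making it parallel.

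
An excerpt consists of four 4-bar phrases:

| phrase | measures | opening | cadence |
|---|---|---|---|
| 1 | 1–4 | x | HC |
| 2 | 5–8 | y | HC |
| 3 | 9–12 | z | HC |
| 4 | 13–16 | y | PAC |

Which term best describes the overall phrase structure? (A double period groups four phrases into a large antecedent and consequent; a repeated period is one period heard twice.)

contrasting double period

Four phrases in two halves: the first half (mm. 1–8) ends with a half cadence, the second (mm. 9–16) with a perfect authentic cadence — a large antecedent–consequent pair, i.e. a double period.
Phrase 3 begins with different material from phrase 1, making it contrasting.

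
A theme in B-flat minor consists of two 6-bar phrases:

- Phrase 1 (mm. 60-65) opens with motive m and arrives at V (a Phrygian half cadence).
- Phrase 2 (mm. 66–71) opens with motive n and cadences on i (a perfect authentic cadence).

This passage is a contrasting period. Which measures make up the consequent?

The antecedent is the phrase ending with the weaker cadence (Phrygian half cadence, phrase 1) and the consequent the one ending more conclusively (perfect authentic cadence, phrase 2); the consequent is mm. 66–71.

measures 66–71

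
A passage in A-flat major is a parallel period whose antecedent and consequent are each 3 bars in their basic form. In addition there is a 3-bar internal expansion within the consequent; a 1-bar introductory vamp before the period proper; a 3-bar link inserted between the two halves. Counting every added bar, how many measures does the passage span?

13 measures

Basic parallel period: 3 + 3 = 6 bars.
6 (basic form) + 3 (internal expansion) + 1 (introduction) + 3 (link) = 13.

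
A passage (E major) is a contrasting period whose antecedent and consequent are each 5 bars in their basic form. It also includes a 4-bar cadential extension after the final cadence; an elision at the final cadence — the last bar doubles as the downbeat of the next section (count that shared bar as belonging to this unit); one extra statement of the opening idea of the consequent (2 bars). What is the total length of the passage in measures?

16 measures

Basic contrasting period: 5 + 5 = 10 bars.
10 (basic form) + 4 (cadential extension) + 2 (extra statement) = 16.
The elision shares a bar with the next section but does not change this unit's count.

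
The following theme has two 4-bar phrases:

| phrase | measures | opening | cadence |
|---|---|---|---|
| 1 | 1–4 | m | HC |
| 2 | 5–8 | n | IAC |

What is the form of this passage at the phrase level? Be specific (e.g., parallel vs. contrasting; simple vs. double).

Phrase 1 ends with a half cadence (weaker) and phrase 2 with an imperfect authentic cadence (stronger): antecedent + consequent = a period.
The two phrases open with different material (m / n), so the period is contrasting.

contrasting period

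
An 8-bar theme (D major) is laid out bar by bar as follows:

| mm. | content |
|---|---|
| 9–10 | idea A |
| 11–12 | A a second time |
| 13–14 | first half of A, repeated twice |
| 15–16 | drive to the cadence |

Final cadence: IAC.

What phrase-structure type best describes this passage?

Basic idea (mm. 9–10) + its repetition (measures 11–12) form the presentation; fragmentation and cadence (mm. 13–16) form the continuation — the 8-bar whole is a sentence.

sentence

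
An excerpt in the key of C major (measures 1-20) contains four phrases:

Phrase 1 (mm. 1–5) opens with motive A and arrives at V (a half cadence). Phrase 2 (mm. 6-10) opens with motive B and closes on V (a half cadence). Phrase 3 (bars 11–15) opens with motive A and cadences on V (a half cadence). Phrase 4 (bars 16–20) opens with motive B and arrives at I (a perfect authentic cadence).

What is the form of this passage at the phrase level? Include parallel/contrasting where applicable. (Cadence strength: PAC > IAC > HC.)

parallel double period

Four phrases in two halves: the first half (mm. 1-10) ends with a half cadence, the second (measures 11-20) with a perfect authentic cadence — a large antecedent–consequent pair, i.e. a double period.
Phrase 3 begins with the same material as phrase 1, making it parallel.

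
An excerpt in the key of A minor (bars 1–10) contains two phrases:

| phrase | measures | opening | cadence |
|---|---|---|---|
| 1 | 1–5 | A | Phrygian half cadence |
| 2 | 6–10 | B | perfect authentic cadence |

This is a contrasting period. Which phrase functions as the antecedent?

phrase 1

The phrase ending with the weaker cadence (Phrygian half cadence) is the antecedent; the one ending more conclusively (perfect authentic cadence) is the consequent. The antecedent is phrase 1.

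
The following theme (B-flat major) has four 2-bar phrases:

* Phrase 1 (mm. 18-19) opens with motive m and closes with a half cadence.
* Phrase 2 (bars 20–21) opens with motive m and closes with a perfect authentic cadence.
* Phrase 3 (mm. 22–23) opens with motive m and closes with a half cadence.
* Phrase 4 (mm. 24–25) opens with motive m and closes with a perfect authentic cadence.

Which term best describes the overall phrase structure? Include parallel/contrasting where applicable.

repeated period

The cadence pattern HC–PAC–HC–PAC is weak–strong twice, and phrases 3–4 restate phrases 1–2: a period heard twice, not a double period (which would end weakly at phrase 2).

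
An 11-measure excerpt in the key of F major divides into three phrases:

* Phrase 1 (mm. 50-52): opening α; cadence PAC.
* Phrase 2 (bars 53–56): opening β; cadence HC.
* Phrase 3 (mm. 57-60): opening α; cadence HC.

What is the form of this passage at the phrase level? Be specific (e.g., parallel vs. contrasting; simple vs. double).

phrase group

The final phrase closes with a half cadence, which is not stronger than the preceding half cadence; the 3 phrases lack an overall antecedent–consequent design and so form a phrase group.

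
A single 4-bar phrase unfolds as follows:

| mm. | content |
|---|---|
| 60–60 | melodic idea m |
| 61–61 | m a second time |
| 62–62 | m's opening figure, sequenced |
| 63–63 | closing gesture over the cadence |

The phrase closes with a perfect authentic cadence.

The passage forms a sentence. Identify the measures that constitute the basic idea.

The presentation of a sentence is the basic idea (m. 60) plus its repetition (bar 61); the basic idea is therefore bar 60.

measures 60–60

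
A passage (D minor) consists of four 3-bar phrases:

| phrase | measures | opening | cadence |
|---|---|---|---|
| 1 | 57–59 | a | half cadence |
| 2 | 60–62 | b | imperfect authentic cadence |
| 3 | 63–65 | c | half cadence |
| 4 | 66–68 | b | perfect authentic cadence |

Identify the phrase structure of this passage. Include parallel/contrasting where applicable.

Four phrases in two halves: the first half (bars 57–62) ends with an imperfect authentic cadence, the second (bars 63–68) with a perfect authentic cadence — a large antecedent–consequent pair, i.e. a double period.
Phrase 3 begins with different material from phrase 1, making it contrasting.

contrasting double period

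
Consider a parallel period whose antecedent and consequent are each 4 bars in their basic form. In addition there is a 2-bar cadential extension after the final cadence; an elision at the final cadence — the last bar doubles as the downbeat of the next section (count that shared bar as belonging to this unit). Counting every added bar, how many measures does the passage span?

Basic parallel period: 4 + 4 = 8 bars.
8 (basic form) + 2 (cadential extension) = 10.
The elision shares a bar with the next section but does not change this unit's count.

10 measures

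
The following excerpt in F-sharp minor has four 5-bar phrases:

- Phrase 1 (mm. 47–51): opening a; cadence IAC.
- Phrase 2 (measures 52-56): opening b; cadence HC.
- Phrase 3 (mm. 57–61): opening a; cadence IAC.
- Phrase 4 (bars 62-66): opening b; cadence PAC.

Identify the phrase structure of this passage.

parallel double period

Four phrases in two halves: the first half (measures 47–56) ends with a half cadence, the second (mm. 57–66) with a perfect authentic cadence — a large antecedent–consequent pair, i.e. a double period.
Phrase 3 begins with the same material as phrase 1, making it parallel.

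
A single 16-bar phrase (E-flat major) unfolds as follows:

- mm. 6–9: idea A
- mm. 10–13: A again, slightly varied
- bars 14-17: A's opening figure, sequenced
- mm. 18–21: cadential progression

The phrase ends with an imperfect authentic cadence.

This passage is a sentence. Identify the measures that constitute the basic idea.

measures 6–9

The presentation of a sentence is the basic idea (mm. 6–9) plus its repetition (measures 10-13); the basic idea is therefore measures 6–9.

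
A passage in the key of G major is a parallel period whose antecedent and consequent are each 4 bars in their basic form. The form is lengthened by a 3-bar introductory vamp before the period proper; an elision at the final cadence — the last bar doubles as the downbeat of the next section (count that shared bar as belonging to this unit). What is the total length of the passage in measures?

11 measures

Basic parallel period: 4 + 4 = 8 bars.
8 (basic form) + 3 (introduction) = 11.
The elision shares a bar with the next section but does not change this unit's count.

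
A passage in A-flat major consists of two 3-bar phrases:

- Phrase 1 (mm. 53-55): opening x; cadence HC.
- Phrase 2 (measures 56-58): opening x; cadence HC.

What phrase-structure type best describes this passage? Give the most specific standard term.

Both phrases have the same opening (x) and the same cadence (half cadence): the second is a restatement, not a consequent, so this is a repeated phrase rather than a period.

repeated phrase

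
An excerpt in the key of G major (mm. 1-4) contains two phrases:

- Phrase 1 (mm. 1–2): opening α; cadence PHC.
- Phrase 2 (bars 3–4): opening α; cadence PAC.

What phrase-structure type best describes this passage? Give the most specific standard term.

parallel period

Phrase 1 ends with a Phrygian half cadence (weaker) and phrase 2 with a perfect authentic cadence (stronger): antecedent + consequent = a period.
The two phrases open with the same material (α / α), so the period is parallel.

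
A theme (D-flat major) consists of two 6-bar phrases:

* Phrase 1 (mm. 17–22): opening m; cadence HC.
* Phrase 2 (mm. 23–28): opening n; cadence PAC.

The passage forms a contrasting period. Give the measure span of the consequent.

The phrase ending with the weaker cadence (half cadence) is the antecedent; the one ending more conclusively (perfect authentic cadence) is the consequent. The consequent is measures 23–28.

measures 23–28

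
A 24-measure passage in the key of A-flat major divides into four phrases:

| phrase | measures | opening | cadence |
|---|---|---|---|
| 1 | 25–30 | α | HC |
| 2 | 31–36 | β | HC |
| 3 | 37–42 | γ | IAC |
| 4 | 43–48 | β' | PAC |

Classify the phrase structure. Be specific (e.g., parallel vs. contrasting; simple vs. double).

Four phrases in two halves: the first half (mm. 25–36) ends with a half cadence, the second (mm. 37-48) with a perfect authentic cadence — a large antecedent–consequent pair, i.e. a double period.
Phrase 3 begins with different material from phrase 1, making it contrasting.

contrasting double period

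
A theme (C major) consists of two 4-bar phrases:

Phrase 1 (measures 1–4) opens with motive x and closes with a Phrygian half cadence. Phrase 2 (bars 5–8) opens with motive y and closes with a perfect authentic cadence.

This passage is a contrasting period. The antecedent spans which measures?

measures 1–4

The antecedent is the phrase ending with the weaker cadence (Phrygian half cadence, phrase 1) and the consequent the one ending more conclusively (perfect authentic cadence, phrase 2); the antecedent is mm. 1–4.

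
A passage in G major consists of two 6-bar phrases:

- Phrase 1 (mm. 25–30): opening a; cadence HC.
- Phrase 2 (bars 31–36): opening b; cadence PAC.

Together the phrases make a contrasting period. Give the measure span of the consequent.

measures 31–36

The phrase ending with the weaker cadence (half cadence) is the antecedent; the one ending more conclusively (perfect authentic cadence) is the consequent. The consequent is measures 31–36.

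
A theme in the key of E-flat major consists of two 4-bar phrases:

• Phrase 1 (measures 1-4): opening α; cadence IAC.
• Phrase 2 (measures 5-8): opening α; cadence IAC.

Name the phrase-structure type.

Both phrases have the same opening (α) and the same cadence (imperfect authentic cadence): the second is a restatement, not a consequent, so this is a repeated phrase rather than a period.

repeated phrase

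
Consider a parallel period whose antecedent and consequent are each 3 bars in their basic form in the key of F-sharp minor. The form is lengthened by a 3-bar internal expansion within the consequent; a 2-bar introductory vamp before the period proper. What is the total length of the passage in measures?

Basic parallel period: 3 + 3 = 6 bars.
6 (basic form) + 3 (internal expansion) + 2 (introduction) = 11.

11 measures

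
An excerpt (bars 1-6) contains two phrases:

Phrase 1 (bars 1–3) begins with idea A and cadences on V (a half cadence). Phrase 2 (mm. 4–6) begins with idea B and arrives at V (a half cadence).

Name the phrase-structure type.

The second phrase closes with a half cadence, which is not stronger than the first phrase's half cadence; without a weak→strong cadential pair there is no antecedent–consequent relationship, so this is a phrase group rather than a period.

phrase group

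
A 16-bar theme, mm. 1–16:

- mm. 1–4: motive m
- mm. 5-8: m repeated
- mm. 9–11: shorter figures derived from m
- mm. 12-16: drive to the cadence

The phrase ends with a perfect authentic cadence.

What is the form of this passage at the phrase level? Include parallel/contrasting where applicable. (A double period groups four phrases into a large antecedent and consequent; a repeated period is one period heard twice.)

Basic idea (bars 1–4) + its repetition (bars 5-8) form the presentation; fragmentation and cadence (mm. 9–16) form the continuation — the 16-bar whole is a sentence.

sentence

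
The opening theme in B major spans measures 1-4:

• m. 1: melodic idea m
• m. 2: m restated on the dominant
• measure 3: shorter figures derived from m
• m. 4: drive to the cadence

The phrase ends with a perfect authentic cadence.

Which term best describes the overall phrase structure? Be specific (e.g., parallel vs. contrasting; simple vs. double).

Basic idea (m. 1) + its repetition (measure 2) form the presentation; fragmentation and cadence (bars 3–4) form the continuation — the 4-bar whole is a sentence.

sentence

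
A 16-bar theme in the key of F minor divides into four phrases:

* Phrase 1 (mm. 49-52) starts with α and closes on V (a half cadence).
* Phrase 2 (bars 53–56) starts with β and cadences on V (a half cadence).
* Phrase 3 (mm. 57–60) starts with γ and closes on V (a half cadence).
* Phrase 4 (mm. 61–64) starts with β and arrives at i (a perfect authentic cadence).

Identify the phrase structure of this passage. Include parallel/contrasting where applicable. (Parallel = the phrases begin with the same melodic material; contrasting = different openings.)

contrasting double period

Four phrases in two halves: the first half (mm. 49–56) ends with a half cadence, the second (mm. 57–64) with a perfect authentic cadence — a large antecedent–consequent pair, i.e. a double period.
Phrase 3 begins with different material from phrase 1, making it contrasting.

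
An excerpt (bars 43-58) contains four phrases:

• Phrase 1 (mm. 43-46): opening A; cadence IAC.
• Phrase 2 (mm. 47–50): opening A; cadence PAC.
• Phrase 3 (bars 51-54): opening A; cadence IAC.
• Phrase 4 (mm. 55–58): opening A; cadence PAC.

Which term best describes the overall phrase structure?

repeated period

The cadence pattern IAC–PAC–IAC–PAC is weak–strong twice, and phrases 3–4 restate phrases 1–2: a period heard twice, not a double period (which would end weakly at phrase 2).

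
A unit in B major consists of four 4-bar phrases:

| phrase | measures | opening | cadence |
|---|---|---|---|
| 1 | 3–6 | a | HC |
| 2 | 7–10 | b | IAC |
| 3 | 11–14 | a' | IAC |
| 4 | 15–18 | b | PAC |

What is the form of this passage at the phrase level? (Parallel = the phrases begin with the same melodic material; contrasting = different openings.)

parallel double period

Four phrases in two halves: the first half (mm. 3–10) ends with an imperfect authentic cadence, the second (mm. 11-18) with a perfect authentic cadence — a large antecedent–consequent pair, i.e. a double period.
Phrase 3 begins with the same material as phrase 1, making it parallel.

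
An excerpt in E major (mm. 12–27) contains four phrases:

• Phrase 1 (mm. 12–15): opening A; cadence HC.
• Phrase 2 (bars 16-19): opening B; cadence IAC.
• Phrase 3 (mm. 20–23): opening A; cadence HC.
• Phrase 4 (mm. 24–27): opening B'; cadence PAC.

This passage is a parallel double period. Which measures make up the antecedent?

In a double period the four phrases pair into a large antecedent (phrases 1–2, ending imperfect authentic cadence) and a large consequent (phrases 3–4, ending perfect authentic cadence). The antecedent spans bars 12-19.

measures 12–19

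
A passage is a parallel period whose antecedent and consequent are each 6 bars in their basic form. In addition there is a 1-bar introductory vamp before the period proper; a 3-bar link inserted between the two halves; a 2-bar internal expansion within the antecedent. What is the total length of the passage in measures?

18 measures

Basic parallel period: 6 + 6 = 12 bars.
12 (basic form) + 1 (introduction) + 3 (link) + 2 (internal expansion) = 18.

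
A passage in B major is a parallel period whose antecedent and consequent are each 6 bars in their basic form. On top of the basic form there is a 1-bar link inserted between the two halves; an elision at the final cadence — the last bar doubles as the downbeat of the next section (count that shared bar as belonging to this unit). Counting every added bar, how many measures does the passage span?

Basic parallel period: 6 + 6 = 12 bars.
12 (basic form) + 1 (link) = 13.
The elision shares a bar with the next section but does not change this unit's count.

13 measures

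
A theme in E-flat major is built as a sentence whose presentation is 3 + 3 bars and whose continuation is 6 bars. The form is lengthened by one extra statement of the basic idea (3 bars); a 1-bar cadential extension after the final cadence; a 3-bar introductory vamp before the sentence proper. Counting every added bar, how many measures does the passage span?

19 measures

Basic sentence: 3 + 3 + 6 = 12 bars.
12 (basic form) + 3 (extra statement) + 1 (cadential extension) + 3 (introduction) = 19.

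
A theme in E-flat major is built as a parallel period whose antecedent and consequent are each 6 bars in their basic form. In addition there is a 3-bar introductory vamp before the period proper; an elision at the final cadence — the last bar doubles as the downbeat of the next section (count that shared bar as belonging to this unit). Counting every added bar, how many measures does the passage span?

15 measures

Basic parallel period: 6 + 6 = 12 bars.
12 (basic form) + 3 (introduction) = 15.
The elision shares a bar with the next section but does not change this unit's count.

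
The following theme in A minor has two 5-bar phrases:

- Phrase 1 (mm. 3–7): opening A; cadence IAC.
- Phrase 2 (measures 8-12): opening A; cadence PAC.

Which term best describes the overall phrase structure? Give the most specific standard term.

parallel period

Phrase 1 ends with an imperfect authentic cadence (weaker) and phrase 2 with a perfect authentic cadence (stronger): antecedent + consequent = a period.
The two phrases open with the same material (A / A), so the period is parallel.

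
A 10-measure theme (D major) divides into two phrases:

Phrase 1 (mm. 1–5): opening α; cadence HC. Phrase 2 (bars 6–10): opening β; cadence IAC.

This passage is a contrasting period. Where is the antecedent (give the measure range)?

measures 1–5

The antecedent is the phrase ending with the weaker cadence (half cadence, phrase 1) and the consequent the one ending more conclusively (imperfect authentic cadence, phrase 2); the antecedent is bars 1–5.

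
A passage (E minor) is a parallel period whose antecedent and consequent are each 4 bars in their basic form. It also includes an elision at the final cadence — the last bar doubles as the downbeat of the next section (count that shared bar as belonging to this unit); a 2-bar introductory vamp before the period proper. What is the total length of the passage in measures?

10 measures

Basic parallel period: 4 + 4 = 8 bars.
8 (basic form) + 2 (introduction) = 10.
The elision shares a bar with the next section but does not change this unit's count.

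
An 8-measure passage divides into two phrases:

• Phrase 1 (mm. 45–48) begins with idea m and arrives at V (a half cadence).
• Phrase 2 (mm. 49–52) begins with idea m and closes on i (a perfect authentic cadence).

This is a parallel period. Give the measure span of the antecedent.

measures 45–48

The phrase ending with the weaker cadence (half cadence) is the antecedent; the one ending more conclusively (perfect authentic cadence) is the consequent. The antecedent is measures 45–48.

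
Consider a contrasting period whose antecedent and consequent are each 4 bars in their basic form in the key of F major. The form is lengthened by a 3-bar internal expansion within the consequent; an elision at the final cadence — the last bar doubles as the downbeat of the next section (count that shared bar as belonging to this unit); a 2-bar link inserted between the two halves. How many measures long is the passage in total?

13 measures

Basic contrasting period: 4 + 4 = 8 bars.
8 (basic form) + 3 (internal expansion) + 2 (link) = 13.
The elision shares a bar with the next section but does not change this unit's count.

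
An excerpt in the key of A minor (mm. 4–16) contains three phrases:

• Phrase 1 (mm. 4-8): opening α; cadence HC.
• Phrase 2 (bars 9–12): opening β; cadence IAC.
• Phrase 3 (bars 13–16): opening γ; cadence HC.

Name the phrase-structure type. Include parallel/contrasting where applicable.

phrase group

The final phrase closes with a half cadence, which is not stronger than the preceding imperfect authentic cadence; the 3 phrases lack an overall antecedent–consequent design and so form a phrase group.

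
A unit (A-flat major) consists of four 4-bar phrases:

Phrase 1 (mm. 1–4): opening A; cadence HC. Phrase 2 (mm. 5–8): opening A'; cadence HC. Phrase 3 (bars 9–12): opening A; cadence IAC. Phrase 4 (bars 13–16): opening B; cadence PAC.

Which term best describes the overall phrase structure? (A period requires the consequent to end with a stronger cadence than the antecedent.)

parallel double period

Four phrases in two halves: the first half (mm. 1–8) ends with a half cadence, the second (mm. 9–16) with a perfect authentic cadence — a large antecedent–consequent pair, i.e. a double period.
Phrase 3 begins with the same material as phrase 1, making it parallel.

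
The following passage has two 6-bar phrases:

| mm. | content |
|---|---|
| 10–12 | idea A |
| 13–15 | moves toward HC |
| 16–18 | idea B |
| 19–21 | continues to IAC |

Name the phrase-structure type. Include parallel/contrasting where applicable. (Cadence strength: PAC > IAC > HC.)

Phrase 1 ends with a half cadence (weaker) and phrase 2 with an imperfect authentic cadence (stronger): antecedent + consequent = a period.
The two phrases open with different material (A / B), so the period is contrasting.

contrasting period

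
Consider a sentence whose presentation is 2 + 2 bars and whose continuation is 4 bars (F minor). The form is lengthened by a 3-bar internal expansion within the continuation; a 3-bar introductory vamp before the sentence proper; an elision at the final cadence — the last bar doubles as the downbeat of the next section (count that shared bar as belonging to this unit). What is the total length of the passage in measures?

Basic sentence: 2 + 2 + 4 = 8 bars.
8 (basic form) + 3 (internal expansion) + 3 (introduction) = 14.
The elision shares a bar with the next section but does not change this unit's count.

14 measures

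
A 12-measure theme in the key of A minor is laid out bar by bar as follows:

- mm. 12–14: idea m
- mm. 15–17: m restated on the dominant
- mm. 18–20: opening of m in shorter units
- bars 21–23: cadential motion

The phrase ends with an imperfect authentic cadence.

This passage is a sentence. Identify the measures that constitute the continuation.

After the presentation (bars 12–17), the continuation covers the fragmentation through the cadence: mm. 18–23.

measures 18–23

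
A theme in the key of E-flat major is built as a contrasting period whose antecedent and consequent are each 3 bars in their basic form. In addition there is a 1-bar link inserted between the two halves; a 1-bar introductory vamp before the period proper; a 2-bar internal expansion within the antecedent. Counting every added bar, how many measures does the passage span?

Basic contrasting period: 3 + 3 = 6 bars.
6 (basic form) + 1 (link) + 1 (introduction) + 2 (internal expansion) = 10.

10 measures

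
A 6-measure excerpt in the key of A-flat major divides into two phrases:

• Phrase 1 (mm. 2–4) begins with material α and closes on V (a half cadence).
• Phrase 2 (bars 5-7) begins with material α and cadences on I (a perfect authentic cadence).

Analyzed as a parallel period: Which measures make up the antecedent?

The antecedent is the phrase ending with the weaker cadence (half cadence, phrase 1) and the consequent the one ending more conclusively (perfect authentic cadence, phrase 2); the antecedent is bars 2–4.

measures 2–4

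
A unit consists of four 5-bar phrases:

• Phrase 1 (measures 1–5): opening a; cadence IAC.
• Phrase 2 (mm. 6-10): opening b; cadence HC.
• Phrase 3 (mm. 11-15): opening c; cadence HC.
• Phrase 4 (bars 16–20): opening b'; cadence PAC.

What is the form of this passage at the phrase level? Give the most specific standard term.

Four phrases in two halves: the first half (measures 1-10) ends with a half cadence, the second (mm. 11–20) with a perfect authentic cadence — a large antecedent–consequent pair, i.e. a double period.
Phrase 3 begins with different material from phrase 1, making it contrasting.

contrasting double period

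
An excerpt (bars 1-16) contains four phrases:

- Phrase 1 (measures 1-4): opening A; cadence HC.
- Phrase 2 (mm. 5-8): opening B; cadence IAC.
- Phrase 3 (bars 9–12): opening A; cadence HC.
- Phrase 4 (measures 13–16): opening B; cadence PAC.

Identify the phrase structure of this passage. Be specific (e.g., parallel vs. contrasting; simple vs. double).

parallel double period

Four phrases in two halves: the first half (mm. 1–8) ends with an imperfect authentic cadence, the second (mm. 9-16) with a perfect authentic cadence — a large antecedent–consequent pair, i.e. a double period.
Phrase 3 begins with the same material as phrase 1, making it parallel.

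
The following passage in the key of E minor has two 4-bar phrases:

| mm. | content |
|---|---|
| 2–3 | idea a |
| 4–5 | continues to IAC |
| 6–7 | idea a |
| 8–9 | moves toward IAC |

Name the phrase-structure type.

repeated phrase

Both phrases have the same opening (a) and the same cadence (imperfect authentic cadence): the second is a restatement, not a consequent, so this is a repeated phrase rather than a period.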